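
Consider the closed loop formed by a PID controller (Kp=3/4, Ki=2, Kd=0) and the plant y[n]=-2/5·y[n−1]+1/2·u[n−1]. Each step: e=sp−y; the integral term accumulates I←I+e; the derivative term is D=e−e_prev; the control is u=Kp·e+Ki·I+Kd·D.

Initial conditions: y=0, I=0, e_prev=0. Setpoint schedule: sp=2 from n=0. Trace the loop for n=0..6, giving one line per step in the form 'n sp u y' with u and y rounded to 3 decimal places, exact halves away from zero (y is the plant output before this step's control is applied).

0 2 5.500 0.000
1 2 1.938 2.750
2 2 8.361 -0.131
3 2 0.622 4.233
4 2 11.598 -1.382
5 2 -2.906 6.352
6 2 16.841 -3.994

(exact arithmetic carried between steps; '≈' marks a value shown rounded to 6 d.p. or computed from one; I and e_prev carry over from the previous line; the table rounds u and y to 3 d.p., halves away from zero)
n=0: y=0, sp=2, e=sp−y=2; I=2, D=e−e_prev=2; u=3/4·2+2·2+0·2=5.5; next y=-2/5·0+1/2·5.5=2.75
n=1: y=2.75, sp=2, e=sp−y=-0.75; I=1.25, D=e−e_prev=-2.75; u=3/4·(-0.75)+2·1.25+0·(-2.75)=1.9375; next y=-2/5·2.75+1/2·1.9375=-0.13125
n=2: y=-0.13125, sp=2, e=sp−y=2.13125; I=3.38125, D=e−e_prev=2.88125; u=3/4·2.13125+2·3.38125+0·2.88125≈8.360938; next y=-2/5·(-0.13125)+1/2·8.360938≈4.232969
n=3: y≈4.232969, sp=2, e=sp−y≈-2.232969; I≈1.148281, D=e−e_prev≈-4.364219; u=3/4·(-2.232969)+2·1.148281+0·(-4.364219)≈0.621836; next y=-2/5·4.232969+1/2·0.621836≈-1.382270
n=4: y≈-1.382270, sp=2, e=sp−y≈3.382270; I≈4.530551, D=e−e_prev≈5.615238; u=3/4·3.382270+2·4.530551+0·5.615238≈11.597804; next y=-2/5·(-1.382270)+1/2·11.597804≈6.351810
n=5: y≈6.351810, sp=2, e=sp−y≈-4.351810; I≈0.178741, D=e−e_prev≈-7.734079; u=3/4·(-4.351810)+2·0.178741+0·(-7.734079)≈-2.906375; next y=-2/5·6.351810+1/2·(-2.906375)≈-3.993911
n=6: y≈-3.993911, sp=2, e=sp−y≈5.993911; I≈6.172652, D=e−e_prev≈10.345721; u=3/4·5.993911+2·6.172652+0·10.345721≈16.840739; next y=-2/5·(-3.993911)+1/2·16.840739≈10.017934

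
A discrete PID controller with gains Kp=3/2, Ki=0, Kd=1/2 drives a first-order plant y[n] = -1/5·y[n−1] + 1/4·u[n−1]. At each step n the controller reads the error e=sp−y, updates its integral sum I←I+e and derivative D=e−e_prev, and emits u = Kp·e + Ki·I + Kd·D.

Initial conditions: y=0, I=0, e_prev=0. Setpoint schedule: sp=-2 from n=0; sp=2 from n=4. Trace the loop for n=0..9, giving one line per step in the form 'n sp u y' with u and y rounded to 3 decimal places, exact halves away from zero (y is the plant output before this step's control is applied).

0 -2 -4.000 0.000
1 -2 -1.000 -1.000
2 -2 -3.400 -0.050
3 -2 -1.345 -0.840
4 2 4.917 -0.168
5 2 0.390 1.263
6 2 3.941 -0.155
7 2 0.890 1.016
8 2 3.470 0.019
9 2 1.282 0.864

(exact arithmetic carried between steps; '≈' marks a value shown rounded to 6 d.p. or computed from one; I and e_prev carry over from the previous line; the table rounds u and y to 3 d.p., halves away from zero)
n=0: y=0, sp=-2, e=sp−y=-2; I=-2, D=e−e_prev=-2; u=3/2·(-2)+0·(-2)+1/2·(-2)=-4; next y=-1/5·0+1/4·(-4)=-1
n=1: y=-1, sp=-2, e=sp−y=-1; I=-3, D=e−e_prev=1; u=3/2·(-1)+0·(-3)+1/2·1=-1; next y=-1/5·(-1)+1/4·(-1)=-0.05
n=2: y=-0.05, sp=-2, e=sp−y=-1.95; I=-4.95, D=e−e_prev=-0.95; u=3/2·(-1.95)+0·(-4.95)+1/2·(-0.95)=-3.4; next y=-1/5·(-0.05)+1/4·(-3.4)=-0.84
n=3: y=-0.84, sp=-2, e=sp−y=-1.16; I=-6.11, D=e−e_prev=0.79; u=3/2·(-1.16)+0·(-6.11)+1/2·0.79=-1.345; next y=-1/5·(-0.84)+1/4·(-1.345)=-0.16825
n=4: y=-0.16825, sp=2, e=sp−y=2.16825; I=-3.94175, D=e−e_prev=3.32825; u=3/2·2.16825+0·(-3.94175)+1/2·3.32825=4.9165; next y=-1/5·(-0.16825)+1/4·4.9165=1.262775
n=5: y=1.262775, sp=2, e=sp−y=0.737225; I=-3.204525, D=e−e_prev=-1.431025; u=3/2·0.737225+0·(-3.204525)+1/2·(-1.431025)=0.390325; next y=-1/5·1.262775+1/4·0.390325≈-0.154974
n=6: y≈-0.154974, sp=2, e=sp−y≈2.154974; I≈-1.049551, D=e−e_prev≈1.417749; u=3/2·2.154974+0·(-1.049551)+1/2·1.417749≈3.941335; next y=-1/5·(-0.154974)+1/4·3.941335≈1.016329
n=7: y≈1.016329, sp=2, e=sp−y≈0.983672; I≈-0.065880, D=e−e_prev≈-1.171302; u=3/2·0.983672+0·(-0.065880)+1/2·(-1.171302)≈0.889856; next y=-1/5·1.016329+1/4·0.889856≈0.019198
n=8: y≈0.019198, sp=2, e=sp−y≈1.980802; I≈1.914922, D=e−e_prev≈0.997130; u=3/2·1.980802+0·1.914922+1/2·0.997130≈3.469768; next y=-1/5·0.019198+1/4·3.469768≈0.863602
n=9: y≈0.863602, sp=2, e=sp−y≈1.136398; I≈3.051320, D=e−e_prev≈-0.844404; u=3/2·1.136398+0·3.051320+1/2·(-0.844404)≈1.282395; next y=-1/5·0.863602+1/4·1.282395≈0.147878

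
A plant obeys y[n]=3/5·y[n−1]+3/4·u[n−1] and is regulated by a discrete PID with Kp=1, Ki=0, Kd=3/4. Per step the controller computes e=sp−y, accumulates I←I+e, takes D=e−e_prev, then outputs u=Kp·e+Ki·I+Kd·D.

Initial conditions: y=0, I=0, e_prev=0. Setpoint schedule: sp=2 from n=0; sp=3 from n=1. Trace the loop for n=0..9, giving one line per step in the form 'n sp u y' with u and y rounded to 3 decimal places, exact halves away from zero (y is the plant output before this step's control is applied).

(exact arithmetic carried between steps; '≈' marks a value shown rounded to 6 d.p. or computed from one; I and e_prev carry over from the previous line; the table rounds u and y to 3 d.p., halves away from zero)
n=0: y=0, sp=2, e=sp−y=2; I=2, D=e−e_prev=2; u=1·2+0·2+3/4·2=3.5; next y=3/5·0+3/4·3.5=2.625
n=1: y=2.625, sp=3, e=sp−y=0.375; I=2.375, D=e−e_prev=-1.625; u=1·0.375+0·2.375+3/4·(-1.625)=-0.84375; next y=3/5·2.625+3/4·(-0.84375)≈0.942188
n=2: y≈0.942188, sp=3, e=sp−y≈2.057813; I≈4.432813, D=e−e_prev≈1.682813; u=1·2.057813+0·4.432813+3/4·1.682813≈3.319922; next y=3/5·0.942188+3/4·3.319922≈3.055254
n=3: y≈3.055254, sp=3, e=sp−y≈-0.055254; I≈4.377559, D=e−e_prev≈-2.113066; u=1·(-0.055254)+0·4.377559+3/4·(-2.113066)≈-1.640054; next y=3/5·3.055254+3/4·(-1.640054)≈0.603112
n=4: y≈0.603112, sp=3, e=sp−y≈2.396888; I≈6.774447, D=e−e_prev≈2.452142; u=1·2.396888+0·6.774447+3/4·2.452142≈4.235994; next y=3/5·0.603112+3/4·4.235994≈3.538863
n=5: y≈3.538863, sp=3, e=sp−y≈-0.538863; I≈6.235584, D=e−e_prev≈-2.935751; u=1·(-0.538863)+0·6.235584+3/4·(-2.935751)≈-2.740676; next y=3/5·3.538863+3/4·(-2.740676)≈0.067811
n=6: y≈0.067811, sp=3, e=sp−y≈2.932189; I≈9.167773, D=e−e_prev≈3.471052; u=1·2.932189+0·9.167773+3/4·3.471052≈5.535479; next y=3/5·0.067811+3/4·5.535479≈4.192295
n=7: y≈4.192295, sp=3, e=sp−y≈-1.192295; I≈7.975478, D=e−e_prev≈-4.124485; u=1·(-1.192295)+0·7.975478+3/4·(-4.124485)≈-4.285659; next y=3/5·4.192295+3/4·(-4.285659)≈-0.698867
n=8: y≈-0.698867, sp=3, e=sp−y≈3.698867; I≈11.674344, D=e−e_prev≈4.891162; u=1·3.698867+0·11.674344+3/4·4.891162≈7.367239; next y=3/5·(-0.698867)+3/4·7.367239≈5.106109
n=9: y≈5.106109, sp=3, e=sp−y≈-2.106109; I≈9.568236, D=e−e_prev≈-5.804976; u=1·(-2.106109)+0·9.568236+3/4·(-5.804976)≈-6.459841; next y=3/5·5.106109+3/4·(-6.459841)≈-1.781215

0 2 3.500 0.000
1 3 -0.844 2.625
2 3 3.320 0.942
3 3 -1.640 3.055
4 3 4.236 0.603
5 3 -2.741 3.539
6 3 5.535 0.068
7 3 -4.286 4.192
8 3 7.367 -0.699
9 3 -6.460 5.106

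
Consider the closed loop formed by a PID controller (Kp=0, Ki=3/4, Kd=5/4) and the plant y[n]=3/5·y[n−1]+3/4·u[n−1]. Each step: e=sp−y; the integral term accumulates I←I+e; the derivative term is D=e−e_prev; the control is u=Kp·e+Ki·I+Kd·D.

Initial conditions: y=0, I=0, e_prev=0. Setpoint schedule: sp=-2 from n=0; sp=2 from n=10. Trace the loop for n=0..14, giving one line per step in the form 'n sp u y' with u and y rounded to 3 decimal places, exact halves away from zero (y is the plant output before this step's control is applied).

0 -2 -4.000 0.000
1 -2 3.000 -3.000
2 -2 -6.900 0.450
3 -2 6.285 -4.905
4 -2 -11.582 1.771
5 -2 12.724 -7.624
6 -2 -19.986 4.969
7 -2 24.482 -12.008
8 -2 -35.563 11.157
9 -2 45.795 -19.978
10 2 -56.315 22.360
11 2 78.698 -28.821
12 2 -103.265 41.731
13 2 143.409 -52.410
14 2 -190.502 76.110

(exact arithmetic carried between steps; '≈' marks a value shown rounded to 6 d.p. or computed from one; I and e_prev carry over from the previous line; the table rounds u and y to 3 d.p., halves away from zero)
n=0: y=0, sp=-2, e=sp−y=-2; I=-2, D=e−e_prev=-2; u=0·(-2)+3/4·(-2)+5/4·(-2)=-4; next y=3/5·0+3/4·(-4)=-3
n=1: y=-3, sp=-2, e=sp−y=1; I=-1, D=e−e_prev=3; u=0·1+3/4·(-1)+5/4·3=3; next y=3/5·(-3)+3/4·3=0.45
n=2: y=0.45, sp=-2, e=sp−y=-2.45; I=-3.45, D=e−e_prev=-3.45; u=0·(-2.45)+3/4·(-3.45)+5/4·(-3.45)=-6.9; next y=3/5·0.45+3/4·(-6.9)=-4.905
n=3: y=-4.905, sp=-2, e=sp−y=2.905; I=-0.545, D=e−e_prev=5.355; u=0·2.905+3/4·(-0.545)+5/4·5.355=6.285; next y=3/5·(-4.905)+3/4·6.285=1.77075
n=4: y=1.77075, sp=-2, e=sp−y=-3.77075; I=-4.31575, D=e−e_prev=-6.67575; u=0·(-3.77075)+3/4·(-4.31575)+5/4·(-6.67575)=-11.5815; next y=3/5·1.77075+3/4·(-11.5815)=-7.623675
n=5: y=-7.623675, sp=-2, e=sp−y=5.623675; I=1.307925, D=e−e_prev=9.394425; u=0·5.623675+3/4·1.307925+5/4·9.394425=12.723975; next y=3/5·(-7.623675)+3/4·12.723975≈4.968776
n=6: y≈4.968776, sp=-2, e=sp−y≈-6.968776; I≈-5.660851, D=e−e_prev≈-12.592451; u=0·(-6.968776)+3/4·(-5.660851)+5/4·(-12.592451)≈-19.986203; next y=3/5·4.968776+3/4·(-19.986203)≈-12.008386
n=7: y≈-12.008386, sp=-2, e=sp−y≈10.008386; I≈4.347535, D=e−e_prev≈16.977162; u=0·10.008386+3/4·4.347535+5/4·16.977162≈24.482104; next y=3/5·(-12.008386)+3/4·24.482104≈11.156546
n=8: y≈11.156546, sp=-2, e=sp−y≈-13.156546; I≈-8.809012, D=e−e_prev≈-23.164933; u=0·(-13.156546)+3/4·(-8.809012)+5/4·(-23.164933)≈-35.562924; next y=3/5·11.156546+3/4·(-35.562924)≈-19.978265
n=9: y≈-19.978265, sp=-2, e=sp−y≈17.978265; I≈9.169254, D=e−e_prev≈31.134812; u=0·17.978265+3/4·9.169254+5/4·31.134812≈45.795455; next y=3/5·(-19.978265)+3/4·45.795455≈22.359632
n=10: y≈22.359632, sp=2, e=sp−y≈-20.359632; I≈-11.190378, D=e−e_prev≈-38.337898; u=0·(-20.359632)+3/4·(-11.190378)+5/4·(-38.337898)≈-56.315156; next y=3/5·22.359632+3/4·(-56.315156)≈-28.820587
n=11: y≈-28.820587, sp=2, e=sp−y≈30.820587; I≈19.630209, D=e−e_prev≈51.180220; u=0·30.820587+3/4·19.630209+5/4·51.180220≈78.697931; next y=3/5·(-28.820587)+3/4·78.697931≈41.731096
n=12: y≈41.731096, sp=2, e=sp−y≈-39.731096; I≈-20.100887, D=e−e_prev≈-70.551683; u=0·(-39.731096)+3/4·(-20.100887)+5/4·(-70.551683)≈-103.265270; next y=3/5·41.731096+3/4·(-103.265270)≈-52.410295
n=13: y≈-52.410295, sp=2, e=sp−y≈54.410295; I≈34.309408, D=e−e_prev≈94.141391; u=0·54.410295+3/4·34.309408+5/4·94.141391≈143.408794; next y=3/5·(-52.410295)+3/4·143.408794≈76.110419
n=14: y≈76.110419, sp=2, e=sp−y≈-74.110419; I≈-39.801011, D=e−e_prev≈-128.520713; u=0·(-74.110419)+3/4·(-39.801011)+5/4·(-128.520713)≈-190.501650; next y=3/5·76.110419+3/4·(-190.501650)≈-97.209986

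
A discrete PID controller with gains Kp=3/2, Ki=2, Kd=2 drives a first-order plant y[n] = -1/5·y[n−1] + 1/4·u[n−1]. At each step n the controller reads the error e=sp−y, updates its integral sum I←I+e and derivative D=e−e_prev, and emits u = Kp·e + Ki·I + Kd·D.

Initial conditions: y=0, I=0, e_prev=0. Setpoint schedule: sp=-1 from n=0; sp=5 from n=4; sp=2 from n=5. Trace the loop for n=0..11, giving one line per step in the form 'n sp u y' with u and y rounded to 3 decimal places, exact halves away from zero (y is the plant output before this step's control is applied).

(exact arithmetic carried between steps; '≈' marks a value shown rounded to 6 d.p. or computed from one; I and e_prev carry over from the previous line; the table rounds u and y to 3 d.p., halves away from zero)
n=0: y=0, sp=-1, e=sp−y=-1; I=-1, D=e−e_prev=-1; u=3/2·(-1)+2·(-1)+2·(-1)=-5.5; next y=-1/5·0+1/4·(-5.5)=-1.375
n=1: y=-1.375, sp=-1, e=sp−y=0.375; I=-0.625, D=e−e_prev=1.375; u=3/2·0.375+2·(-0.625)+2·1.375=2.0625; next y=-1/5·(-1.375)+1/4·2.0625=0.790625
n=2: y=0.790625, sp=-1, e=sp−y=-1.790625; I=-2.415625, D=e−e_prev=-2.165625; u=3/2·(-1.790625)+2·(-2.415625)+2·(-2.165625)≈-11.848438; next y=-1/5·0.790625+1/4·(-11.848438)≈-3.120234
n=3: y≈-3.120234, sp=-1, e=sp−y≈2.120234; I≈-0.295391, D=e−e_prev≈3.910859; u=3/2·2.120234+2·(-0.295391)+2·3.910859≈10.411289; next y=-1/5·(-3.120234)+1/4·10.411289≈3.226869
n=4: y≈3.226869, sp=5, e=sp−y≈1.773131; I≈1.477740, D=e−e_prev≈-0.347104; u=3/2·1.773131+2·1.477740+2·(-0.347104)≈4.920970; next y=-1/5·3.226869+1/4·4.920970≈0.584869
n=5: y≈0.584869, sp=2, e=sp−y≈1.415131; I≈2.892872, D=e−e_prev≈-0.357999; u=3/2·1.415131+2·2.892872+2·(-0.357999)≈7.192441; next y=-1/5·0.584869+1/4·7.192441≈1.681137
n=6: y≈1.681137, sp=2, e=sp−y≈0.318863; I≈3.211735, D=e−e_prev≈-1.096268; u=3/2·0.318863+2·3.211735+2·(-1.096268)≈4.709229; next y=-1/5·1.681137+1/4·4.709229≈0.841080
n=7: y≈0.841080, sp=2, e=sp−y≈1.158920; I≈4.370655, D=e−e_prev≈0.840057; u=3/2·1.158920+2·4.370655+2·0.840057≈12.159804; next y=-1/5·0.841080+1/4·12.159804≈2.871735
n=8: y≈2.871735, sp=2, e=sp−y≈-0.871735; I≈3.498920, D=e−e_prev≈-2.030655; u=3/2·(-0.871735)+2·3.498920+2·(-2.030655)≈1.628928; next y=-1/5·2.871735+1/4·1.628928≈-0.167115
n=9: y≈-0.167115, sp=2, e=sp−y≈2.167115; I≈5.666035, D=e−e_prev≈3.038850; u=3/2·2.167115+2·5.666035+2·3.038850≈20.660443; next y=-1/5·(-0.167115)+1/4·20.660443≈5.198534
n=10: y≈5.198534, sp=2, e=sp−y≈-3.198534; I≈2.467501, D=e−e_prev≈-5.365649; u=3/2·(-3.198534)+2·2.467501+2·(-5.365649)≈-10.594095; next y=-1/5·5.198534+1/4·(-10.594095)≈-3.688231
n=11: y≈-3.688231, sp=2, e=sp−y≈5.688231; I≈8.155732, D=e−e_prev≈8.886764; u=3/2·5.688231+2·8.155732+2·8.886764≈42.617339; next y=-1/5·(-3.688231)+1/4·42.617339≈11.391981

0 -1 -5.500 0.000
1 -1 2.063 -1.375
2 -1 -11.848 0.791
3 -1 10.411 -3.120
4 5 4.921 3.227
5 2 7.192 0.585
6 2 4.709 1.681
7 2 12.160 0.841
8 2 1.629 2.872
9 2 20.660 -0.167
10 2 -10.594 5.199
11 2 42.617 -3.688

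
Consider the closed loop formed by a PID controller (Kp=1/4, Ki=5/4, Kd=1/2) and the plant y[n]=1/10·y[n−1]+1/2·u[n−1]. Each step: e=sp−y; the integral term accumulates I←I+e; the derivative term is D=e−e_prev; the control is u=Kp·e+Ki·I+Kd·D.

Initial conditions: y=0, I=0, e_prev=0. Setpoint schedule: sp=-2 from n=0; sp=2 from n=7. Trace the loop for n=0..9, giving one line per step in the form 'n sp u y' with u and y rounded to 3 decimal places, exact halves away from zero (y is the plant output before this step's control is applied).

0 -2 -4.000 0.000
1 -2 -1.500 -2.000
2 -2 -4.600 -0.950
3 -2 -2.498 -2.395
4 -2 -4.540 -1.488
5 -2 -2.865 -2.419
6 -2 -4.296 -1.674
7 2 4.951 -2.315
8 2 -1.094 2.244
9 2 6.014 -0.322

(exact arithmetic carried between steps; '≈' marks a value shown rounded to 6 d.p. or computed from one; I and e_prev carry over from the previous line; the table rounds u and y to 3 d.p., halves away from zero)
n=0: y=0, sp=-2, e=sp−y=-2; I=-2, D=e−e_prev=-2; u=1/4·(-2)+5/4·(-2)+1/2·(-2)=-4; next y=1/10·0+1/2·(-4)=-2
n=1: y=-2, sp=-2, e=sp−y=0; I=-2, D=e−e_prev=2; u=1/4·0+5/4·(-2)+1/2·2=-1.5; next y=1/10·(-2)+1/2·(-1.5)=-0.95
n=2: y=-0.95, sp=-2, e=sp−y=-1.05; I=-3.05, D=e−e_prev=-1.05; u=1/4·(-1.05)+5/4·(-3.05)+1/2·(-1.05)=-4.6; next y=1/10·(-0.95)+1/2·(-4.6)=-2.395
n=3: y=-2.395, sp=-2, e=sp−y=0.395; I=-2.655, D=e−e_prev=1.445; u=1/4·0.395+5/4·(-2.655)+1/2·1.445=-2.4975; next y=1/10·(-2.395)+1/2·(-2.4975)=-1.48825
n=4: y=-1.48825, sp=-2, e=sp−y=-0.51175; I=-3.16675, D=e−e_prev=-0.90675; u=1/4·(-0.51175)+5/4·(-3.16675)+1/2·(-0.90675)=-4.53975; next y=1/10·(-1.48825)+1/2·(-4.53975)=-2.4187
n=5: y=-2.4187, sp=-2, e=sp−y=0.4187; I=-2.74805, D=e−e_prev=0.93045; u=1/4·0.4187+5/4·(-2.74805)+1/2·0.93045≈-2.865163; next y=1/10·(-2.4187)+1/2·(-2.865163)≈-1.674451
n=6: y≈-1.674451, sp=-2, e=sp−y≈-0.325549; I≈-3.073599, D=e−e_prev≈-0.744249; u=1/4·(-0.325549)+5/4·(-3.073599)+1/2·(-0.744249)≈-4.29551; next y=1/10·(-1.674451)+1/2·(-4.29551)≈-2.315200
n=7: y≈-2.315200, sp=2, e=sp−y≈4.315200; I≈1.241601, D=e−e_prev≈4.640749; u=1/4·4.315200+5/4·1.241601+1/2·4.640749≈4.951176; next y=1/10·(-2.315200)+1/2·4.951176≈2.244068
n=8: y≈2.244068, sp=2, e=sp−y≈-0.244068; I≈0.997533, D=e−e_prev≈-4.559268; u=1/4·(-0.244068)+5/4·0.997533+1/2·(-4.559268)≈-1.093735; next y=1/10·2.244068+1/2·(-1.093735)≈-0.322460
n=9: y≈-0.322460, sp=2, e=sp−y≈2.322460; I≈3.319994, D=e−e_prev≈2.566529; u=1/4·2.322460+5/4·3.319994+1/2·2.566529≈6.013872; next y=1/10·(-0.322460)+1/2·6.013872≈2.974690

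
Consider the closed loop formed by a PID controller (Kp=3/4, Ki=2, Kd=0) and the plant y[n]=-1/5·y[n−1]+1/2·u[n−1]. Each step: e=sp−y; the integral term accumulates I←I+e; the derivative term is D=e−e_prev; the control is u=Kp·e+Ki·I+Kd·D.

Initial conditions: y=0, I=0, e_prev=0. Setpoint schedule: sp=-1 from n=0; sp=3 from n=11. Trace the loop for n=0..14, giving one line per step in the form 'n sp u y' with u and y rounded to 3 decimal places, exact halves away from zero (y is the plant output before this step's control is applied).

0 -1 -2.750 0.000
1 -1 -0.969 -1.375
2 -1 -3.424 -0.209
3 -1 -0.988 -1.670
4 -1 -3.801 -0.160
5 -1 -0.783 -1.868
6 -1 -4.135 -0.018
7 -1 -0.472 -2.064
8 -1 -4.506 0.177
9 -1 -0.080 -2.288
10 -1 -4.945 0.418
11 3 11.397 -2.556
12 3 -1.597 6.210
13 3 14.671 -2.040
14 3 -2.154 7.744

(exact arithmetic carried between steps; '≈' marks a value shown rounded to 6 d.p. or computed from one; I and e_prev carry over from the previous line; the table rounds u and y to 3 d.p., halves away from zero)
n=0: y=0, sp=-1, e=sp−y=-1; I=-1, D=e−e_prev=-1; u=3/4·(-1)+2·(-1)+0·(-1)=-2.75; next y=-1/5·0+1/2·(-2.75)=-1.375
n=1: y=-1.375, sp=-1, e=sp−y=0.375; I=-0.625, D=e−e_prev=1.375; u=3/4·0.375+2·(-0.625)+0·1.375=-0.96875; next y=-1/5·(-1.375)+1/2·(-0.96875)=-0.209375
n=2: y=-0.209375, sp=-1, e=sp−y=-0.790625; I=-1.415625, D=e−e_prev=-1.165625; u=3/4·(-0.790625)+2·(-1.415625)+0·(-1.165625)≈-3.424219; next y=-1/5·(-0.209375)+1/2·(-3.424219)≈-1.670234
n=3: y≈-1.670234, sp=-1, e=sp−y≈0.670234; I≈-0.745391, D=e−e_prev≈1.460859; u=3/4·0.670234+2·(-0.745391)+0·1.460859≈-0.988105; next y=-1/5·(-1.670234)+1/2·(-0.988105)≈-0.160006
n=4: y≈-0.160006, sp=-1, e=sp−y≈-0.839994; I≈-1.585385, D=e−e_prev≈-1.510229; u=3/4·(-0.839994)+2·(-1.585385)+0·(-1.510229)≈-3.800765; next y=-1/5·(-0.160006)+1/2·(-3.800765)≈-1.868381
n=5: y≈-1.868381, sp=-1, e=sp−y≈0.868381; I≈-0.717003, D=e−e_prev≈1.708376; u=3/4·0.868381+2·(-0.717003)+0·1.708376≈-0.782721; next y=-1/5·(-1.868381)+1/2·(-0.782721)≈-0.017684
n=6: y≈-0.017684, sp=-1, e=sp−y≈-0.982316; I≈-1.699319, D=e−e_prev≈-1.850697; u=3/4·(-0.982316)+2·(-1.699319)+0·(-1.850697)≈-4.135376; next y=-1/5·(-0.017684)+1/2·(-4.135376)≈-2.064151
n=7: y≈-2.064151, sp=-1, e=sp−y≈1.064151; I≈-0.635168, D=e−e_prev≈2.046467; u=3/4·1.064151+2·(-0.635168)+0·2.046467≈-0.472223; next y=-1/5·(-2.064151)+1/2·(-0.472223)≈0.176718
n=8: y≈0.176718, sp=-1, e=sp−y≈-1.176718; I≈-1.811887, D=e−e_prev≈-2.240869; u=3/4·(-1.176718)+2·(-1.811887)+0·(-2.240869)≈-4.506312; next y=-1/5·0.176718+1/2·(-4.506312)≈-2.288500
n=9: y≈-2.288500, sp=-1, e=sp−y≈1.288500; I≈-0.523387, D=e−e_prev≈2.465218; u=3/4·1.288500+2·(-0.523387)+0·2.465218≈-0.080399; next y=-1/5·(-2.288500)+1/2·(-0.080399)≈0.417501
n=10: y≈0.417501, sp=-1, e=sp−y≈-1.417501; I≈-1.940887, D=e−e_prev≈-2.706000; u=3/4·(-1.417501)+2·(-1.940887)+0·(-2.706000)≈-4.944900; next y=-1/5·0.417501+1/2·(-4.944900)≈-2.555950
n=11: y≈-2.555950, sp=3, e=sp−y≈5.555950; I≈3.615063, D=e−e_prev≈6.973451; u=3/4·5.555950+2·3.615063+0·6.973451≈11.397088; next y=-1/5·(-2.555950)+1/2·11.397088≈6.209734
n=12: y≈6.209734, sp=3, e=sp−y≈-3.209734; I≈0.405329, D=e−e_prev≈-8.765685; u=3/4·(-3.209734)+2·0.405329+0·(-8.765685)≈-1.596644; next y=-1/5·6.209734+1/2·(-1.596644)≈-2.040269
n=13: y≈-2.040269, sp=3, e=sp−y≈5.040269; I≈5.445597, D=e−e_prev≈8.250003; u=3/4·5.040269+2·5.445597+0·8.250003≈14.671396; next y=-1/5·(-2.040269)+1/2·14.671396≈7.743752
n=14: y≈7.743752, sp=3, e=sp−y≈-4.743752; I≈0.701846, D=e−e_prev≈-9.784020; u=3/4·(-4.743752)+2·0.701846+0·(-9.784020)≈-2.154123; next y=-1/5·7.743752+1/2·(-2.154123)≈-2.625812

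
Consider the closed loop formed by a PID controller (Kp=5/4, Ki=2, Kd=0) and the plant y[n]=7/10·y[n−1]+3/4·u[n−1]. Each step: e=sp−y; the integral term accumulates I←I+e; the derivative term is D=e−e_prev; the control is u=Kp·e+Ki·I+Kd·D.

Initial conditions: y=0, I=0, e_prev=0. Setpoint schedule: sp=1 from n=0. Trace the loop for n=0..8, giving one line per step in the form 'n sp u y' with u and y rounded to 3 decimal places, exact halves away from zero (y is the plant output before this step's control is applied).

0 1 3.250 0.000
1 1 -2.672 2.438
2 1 3.342 -0.298
3 1 -2.500 2.298
4 1 3.237 -0.266
5 1 -2.381 2.242
6 1 3.125 -0.217
7 1 -2.270 2.192
8 1 3.016 -0.168

(exact arithmetic carried between steps; '≈' marks a value shown rounded to 6 d.p. or computed from one; I and e_prev carry over from the previous line; the table rounds u and y to 3 d.p., halves away from zero)
n=0: y=0, sp=1, e=sp−y=1; I=1, D=e−e_prev=1; u=5/4·1+2·1+0·1=3.25; next y=7/10·0+3/4·3.25=2.4375
n=1: y=2.4375, sp=1, e=sp−y=-1.4375; I=-0.4375, D=e−e_prev=-2.4375; u=5/4·(-1.4375)+2·(-0.4375)+0·(-2.4375)=-2.671875; next y=7/10·2.4375+3/4·(-2.671875)≈-0.297656
n=2: y≈-0.297656, sp=1, e=sp−y≈1.297656; I≈0.860156, D=e−e_prev≈2.735156; u=5/4·1.297656+2·0.860156+0·2.735156≈3.342383; next y=7/10·(-0.297656)+3/4·3.342383≈2.298428
n=3: y≈2.298428, sp=1, e=sp−y≈-1.298428; I≈-0.438271, D=e−e_prev≈-2.596084; u=5/4·(-1.298428)+2·(-0.438271)+0·(-2.596084)≈-2.499578; next y=7/10·2.298428+3/4·(-2.499578)≈-0.265784
n=4: y≈-0.265784, sp=1, e=sp−y≈1.265784; I≈0.827512, D=e−e_prev≈2.564212; u=5/4·1.265784+2·0.827512+0·2.564212≈3.237254; next y=7/10·(-0.265784)+3/4·3.237254≈2.241892
n=5: y≈2.241892, sp=1, e=sp−y≈-1.241892; I≈-0.414380, D=e−e_prev≈-2.507676; u=5/4·(-1.241892)+2·(-0.414380)+0·(-2.507676)≈-2.381125; next y=7/10·2.241892+3/4·(-2.381125)≈-0.216519
n=6: y≈-0.216519, sp=1, e=sp−y≈1.216519; I≈0.802139, D=e−e_prev≈2.458411; u=5/4·1.216519+2·0.802139+0·2.458411≈3.124927; next y=7/10·(-0.216519)+3/4·3.124927≈2.192132
n=7: y≈2.192132, sp=1, e=sp−y≈-1.192132; I≈-0.389993, D=e−e_prev≈-2.408651; u=5/4·(-1.192132)+2·(-0.389993)+0·(-2.408651)≈-2.270151; next y=7/10·2.192132+3/4·(-2.270151)≈-0.168121
n=8: y≈-0.168121, sp=1, e=sp−y≈1.168121; I≈0.778128, D=e−e_prev≈2.360253; u=5/4·1.168121+2·0.778128+0·2.360253≈3.016407; next y=7/10·(-0.168121)+3/4·3.016407≈2.144621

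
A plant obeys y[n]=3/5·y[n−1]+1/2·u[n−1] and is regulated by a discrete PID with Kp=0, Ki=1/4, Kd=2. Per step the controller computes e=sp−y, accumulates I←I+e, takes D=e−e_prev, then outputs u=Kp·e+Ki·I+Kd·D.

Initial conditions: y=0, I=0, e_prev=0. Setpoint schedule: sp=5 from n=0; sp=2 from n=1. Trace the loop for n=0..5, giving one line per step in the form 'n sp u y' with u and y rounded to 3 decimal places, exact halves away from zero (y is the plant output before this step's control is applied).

(exact arithmetic carried between steps; '≈' marks a value shown rounded to 6 d.p. or computed from one; I and e_prev carry over from the previous line; the table rounds u and y to 3 d.p., halves away from zero)
n=0: y=0, sp=5, e=sp−y=5; I=5, D=e−e_prev=5; u=0·5+1/4·5+2·5=11.25; next y=3/5·0+1/2·11.25=5.625
n=1: y=5.625, sp=2, e=sp−y=-3.625; I=1.375, D=e−e_prev=-8.625; u=0·(-3.625)+1/4·1.375+2·(-8.625)=-16.90625; next y=3/5·5.625+1/2·(-16.90625)=-5.078125
n=2: y=-5.078125, sp=2, e=sp−y=7.078125; I=8.453125, D=e−e_prev=10.703125; u=0·7.078125+1/4·8.453125+2·10.703125≈23.519531; next y=3/5·(-5.078125)+1/2·23.519531≈8.712891
n=3: y≈8.712891, sp=2, e=sp−y≈-6.712891; I≈1.740234, D=e−e_prev≈-13.791016; u=0·(-6.712891)+1/4·1.740234+2·(-13.791016)≈-27.146973; next y=3/5·8.712891+1/2·(-27.146973)≈-8.345752
n=4: y≈-8.345752, sp=2, e=sp−y≈10.345752; I≈12.085986, D=e−e_prev≈17.058643; u=0·10.345752+1/4·12.085986+2·17.058643≈37.138782; next y=3/5·(-8.345752)+1/2·37.138782≈13.561940
n=5: y≈13.561940, sp=2, e=sp−y≈-11.561940; I≈0.524047, D=e−e_prev≈-21.907692; u=0·(-11.561940)+1/4·0.524047+2·(-21.907692)≈-43.684372; next y=3/5·13.561940+1/2·(-43.684372)≈-13.705022

0 5 11.250 0.000
1 2 -16.906 5.625
2 2 23.520 -5.078
3 2 -27.147 8.713
4 2 37.139 -8.346
5 2 -43.684 13.562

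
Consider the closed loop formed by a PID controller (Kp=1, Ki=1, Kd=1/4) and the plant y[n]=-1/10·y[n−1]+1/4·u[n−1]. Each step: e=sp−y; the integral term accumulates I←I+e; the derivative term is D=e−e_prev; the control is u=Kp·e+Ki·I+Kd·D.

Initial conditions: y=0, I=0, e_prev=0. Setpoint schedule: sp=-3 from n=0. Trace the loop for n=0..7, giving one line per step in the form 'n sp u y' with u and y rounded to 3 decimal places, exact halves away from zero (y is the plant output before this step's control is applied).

(exact arithmetic carried between steps; '≈' marks a value shown rounded to 6 d.p. or computed from one; I and e_prev carry over from the previous line; the table rounds u and y to 3 d.p., halves away from zero)
n=0: y=0, sp=-3, e=sp−y=-3; I=-3, D=e−e_prev=-3; u=1·(-3)+1·(-3)+1/4·(-3)=-6.75; next y=-1/10·0+1/4·(-6.75)=-1.6875
n=1: y=-1.6875, sp=-3, e=sp−y=-1.3125; I=-4.3125, D=e−e_prev=1.6875; u=1·(-1.3125)+1·(-4.3125)+1/4·1.6875=-5.203125; next y=-1/10·(-1.6875)+1/4·(-5.203125)≈-1.132031
n=2: y≈-1.132031, sp=-3, e=sp−y≈-1.867969; I≈-6.180469, D=e−e_prev≈-0.555469; u=1·(-1.867969)+1·(-6.180469)+1/4·(-0.555469)≈-8.187305; next y=-1/10·(-1.132031)+1/4·(-8.187305)≈-1.933623
n=3: y≈-1.933623, sp=-3, e=sp−y≈-1.066377; I≈-7.246846, D=e−e_prev≈0.801592; u=1·(-1.066377)+1·(-7.246846)+1/4·0.801592≈-8.112825; next y=-1/10·(-1.933623)+1/4·(-8.112825)≈-1.834844
n=4: y≈-1.834844, sp=-3, e=sp−y≈-1.165156; I≈-8.412002, D=e−e_prev≈-0.098779; u=1·(-1.165156)+1·(-8.412002)+1/4·(-0.098779)≈-9.601853; next y=-1/10·(-1.834844)+1/4·(-9.601853)≈-2.216979
n=5: y≈-2.216979, sp=-3, e=sp−y≈-0.783021; I≈-9.195023, D=e−e_prev≈0.382135; u=1·(-0.783021)+1·(-9.195023)+1/4·0.382135≈-9.882510; next y=-1/10·(-2.216979)+1/4·(-9.882510)≈-2.248930
n=6: y≈-2.248930, sp=-3, e=sp−y≈-0.751070; I≈-9.946093, D=e−e_prev≈0.031951; u=1·(-0.751070)+1·(-9.946093)+1/4·0.031951≈-10.689176; next y=-1/10·(-2.248930)+1/4·(-10.689176)≈-2.447401
n=7: y≈-2.447401, sp=-3, e=sp−y≈-0.552599; I≈-10.498692, D=e−e_prev≈0.198471; u=1·(-0.552599)+1·(-10.498692)+1/4·0.198471≈-11.001674; next y=-1/10·(-2.447401)+1/4·(-11.001674)≈-2.505678

0 -3 -6.750 0.000
1 -3 -5.203 -1.688
2 -3 -8.187 -1.132
3 -3 -8.113 -1.934
4 -3 -9.602 -1.835
5 -3 -9.883 -2.217
6 -3 -10.689 -2.249
7 -3 -11.002 -2.447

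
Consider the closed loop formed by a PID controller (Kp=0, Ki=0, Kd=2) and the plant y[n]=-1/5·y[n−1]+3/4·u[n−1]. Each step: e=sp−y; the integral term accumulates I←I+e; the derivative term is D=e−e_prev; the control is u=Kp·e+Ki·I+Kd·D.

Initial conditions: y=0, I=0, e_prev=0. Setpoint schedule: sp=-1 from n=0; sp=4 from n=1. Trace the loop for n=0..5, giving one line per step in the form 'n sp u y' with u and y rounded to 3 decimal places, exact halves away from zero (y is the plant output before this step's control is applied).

0 -1 -2.000 0.000
1 4 13.000 -1.500
2 4 -23.100 10.050
3 4 58.770 -19.335
4 4 -134.559 47.945
5 4 316.905 -110.508

(exact arithmetic carried between steps; '≈' marks a value shown rounded to 6 d.p. or computed from one; I and e_prev carry over from the previous line; the table rounds u and y to 3 d.p., halves away from zero)
n=0: y=0, sp=-1, e=sp−y=-1; I=-1, D=e−e_prev=-1; u=0·(-1)+0·(-1)+2·(-1)=-2; next y=-1/5·0+3/4·(-2)=-1.5
n=1: y=-1.5, sp=4, e=sp−y=5.5; I=4.5, D=e−e_prev=6.5; u=0·5.5+0·4.5+2·6.5=13; next y=-1/5·(-1.5)+3/4·13=10.05
n=2: y=10.05, sp=4, e=sp−y=-6.05; I=-1.55, D=e−e_prev=-11.55; u=0·(-6.05)+0·(-1.55)+2·(-11.55)=-23.1; next y=-1/5·10.05+3/4·(-23.1)=-19.335
n=3: y=-19.335, sp=4, e=sp−y=23.335; I=21.785, D=e−e_prev=29.385; u=0·23.335+0·21.785+2·29.385=58.77; next y=-1/5·(-19.335)+3/4·58.77=47.9445
n=4: y=47.9445, sp=4, e=sp−y=-43.9445; I=-22.1595, D=e−e_prev=-67.2795; u=0·(-43.9445)+0·(-22.1595)+2·(-67.2795)=-134.559; next y=-1/5·47.9445+3/4·(-134.559)=-110.50815
n=5: y=-110.50815, sp=4, e=sp−y=114.50815; I=92.34865, D=e−e_prev=158.45265; u=0·114.50815+0·92.34865+2·158.45265=316.9053; next y=-1/5·(-110.50815)+3/4·316.9053=259.780605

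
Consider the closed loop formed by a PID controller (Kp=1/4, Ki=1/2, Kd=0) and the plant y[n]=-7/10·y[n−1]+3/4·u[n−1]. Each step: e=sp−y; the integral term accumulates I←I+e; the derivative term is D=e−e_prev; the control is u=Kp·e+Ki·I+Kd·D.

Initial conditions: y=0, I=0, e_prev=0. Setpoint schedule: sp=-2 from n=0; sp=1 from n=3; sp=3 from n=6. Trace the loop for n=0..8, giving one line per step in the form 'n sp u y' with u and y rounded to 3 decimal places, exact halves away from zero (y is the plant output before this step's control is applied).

(exact arithmetic carried between steps; '≈' marks a value shown rounded to 6 d.p. or computed from one; I and e_prev carry over from the previous line; the table rounds u and y to 3 d.p., halves away from zero)
n=0: y=0, sp=-2, e=sp−y=-2; I=-2, D=e−e_prev=-2; u=1/4·(-2)+1/2·(-2)+0·(-2)=-1.5; next y=-7/10·0+3/4·(-1.5)=-1.125
n=1: y=-1.125, sp=-2, e=sp−y=-0.875; I=-2.875, D=e−e_prev=1.125; u=1/4·(-0.875)+1/2·(-2.875)+0·1.125=-1.65625; next y=-7/10·(-1.125)+3/4·(-1.65625)≈-0.454688
n=2: y≈-0.454688, sp=-2, e=sp−y≈-1.545313; I≈-4.420313, D=e−e_prev≈-0.670313; u=1/4·(-1.545313)+1/2·(-4.420313)+0·(-0.670313)≈-2.596484; next y=-7/10·(-0.454688)+3/4·(-2.596484)≈-1.629082
n=3: y≈-1.629082, sp=1, e=sp−y≈2.629082; I≈-1.791230, D=e−e_prev≈4.174395; u=1/4·2.629082+1/2·(-1.791230)+0·4.174395≈-0.238345; next y=-7/10·(-1.629082)+3/4·(-0.238345)≈0.961599
n=4: y≈0.961599, sp=1, e=sp−y≈0.038401; I≈-1.752829, D=e−e_prev≈-2.590681; u=1/4·0.038401+1/2·(-1.752829)+0·(-2.590681)≈-0.866814; next y=-7/10·0.961599+3/4·(-0.866814)≈-1.323230
n=5: y≈-1.323230, sp=1, e=sp−y≈2.323230; I≈0.570401, D=e−e_prev≈2.284829; u=1/4·2.323230+1/2·0.570401+0·2.284829≈0.866008; next y=-7/10·(-1.323230)+3/4·0.866008≈1.575767
n=6: y≈1.575767, sp=3, e=sp−y≈1.424233; I≈1.994634, D=e−e_prev≈-0.898997; u=1/4·1.424233+1/2·1.994634+0·(-0.898997)≈1.353375; next y=-7/10·1.575767+3/4·1.353375≈-0.088005
n=7: y≈-0.088005, sp=3, e=sp−y≈3.088005; I≈5.082639, D=e−e_prev≈1.663772; u=1/4·3.088005+1/2·5.082639+0·1.663772≈3.313321; next y=-7/10·(-0.088005)+3/4·3.313321≈2.546595
n=8: y≈2.546595, sp=3, e=sp−y≈0.453405; I≈5.536045, D=e−e_prev≈-2.634600; u=1/4·0.453405+1/2·5.536045+0·(-2.634600)≈2.881374; next y=-7/10·2.546595+3/4·2.881374≈0.378414

0 -2 -1.500 0.000
1 -2 -1.656 -1.125
2 -2 -2.596 -0.455
3 1 -0.238 -1.629
4 1 -0.867 0.962
5 1 0.866 -1.323
6 3 1.353 1.576
7 3 3.313 -0.088
8 3 2.881 2.547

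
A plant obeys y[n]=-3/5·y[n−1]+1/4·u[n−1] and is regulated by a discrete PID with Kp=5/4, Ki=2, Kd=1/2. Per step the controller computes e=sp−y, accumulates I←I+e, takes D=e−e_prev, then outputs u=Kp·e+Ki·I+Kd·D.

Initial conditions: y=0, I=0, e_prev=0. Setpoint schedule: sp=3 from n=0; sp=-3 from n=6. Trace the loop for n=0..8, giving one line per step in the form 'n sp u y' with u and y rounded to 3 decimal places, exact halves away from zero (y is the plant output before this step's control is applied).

(exact arithmetic carried between steps; '≈' marks a value shown rounded to 6 d.p. or computed from one; I and e_prev carry over from the previous line; the table rounds u and y to 3 d.p., halves away from zero)
n=0: y=0, sp=3, e=sp−y=3; I=3, D=e−e_prev=3; u=5/4·3+2·3+1/2·3=11.25; next y=-3/5·0+1/4·11.25=2.8125
n=1: y=2.8125, sp=3, e=sp−y=0.1875; I=3.1875, D=e−e_prev=-2.8125; u=5/4·0.1875+2·3.1875+1/2·(-2.8125)=5.203125; next y=-3/5·2.8125+1/4·5.203125≈-0.386719
n=2: y≈-0.386719, sp=3, e=sp−y≈3.386719; I≈6.574219, D=e−e_prev≈3.199219; u=5/4·3.386719+2·6.574219+1/2·3.199219≈18.981445; next y=-3/5·(-0.386719)+1/4·18.981445≈4.977393
n=3: y≈4.977393, sp=3, e=sp−y≈-1.977393; I≈4.596826, D=e−e_prev≈-5.364111; u=5/4·(-1.977393)+2·4.596826+1/2·(-5.364111)≈4.039856; next y=-3/5·4.977393+1/4·4.039856≈-1.976472
n=4: y≈-1.976472, sp=3, e=sp−y≈4.976472; I≈9.573298, D=e−e_prev≈6.953864; u=5/4·4.976472+2·9.573298+1/2·6.953864≈28.844117; next y=-3/5·(-1.976472)+1/4·28.844117≈8.396912
n=5: y≈8.396912, sp=3, e=sp−y≈-5.396912; I≈4.176386, D=e−e_prev≈-10.373384; u=5/4·(-5.396912)+2·4.176386+1/2·(-10.373384)≈-3.580061; next y=-3/5·8.396912+1/4·(-3.580061)≈-5.933163
n=6: y≈-5.933163, sp=-3, e=sp−y≈2.933163; I≈7.109548, D=e−e_prev≈8.330075; u=5/4·2.933163+2·7.109548+1/2·8.330075≈22.050587; next y=-3/5·(-5.933163)+1/4·22.050587≈9.072544
n=7: y≈9.072544, sp=-3, e=sp−y≈-12.072544; I≈-4.962996, D=e−e_prev≈-15.005707; u=5/4·(-12.072544)+2·(-4.962996)+1/2·(-15.005707)≈-32.519526; next y=-3/5·9.072544+1/4·(-32.519526)≈-13.573408
n=8: y≈-13.573408, sp=-3, e=sp−y≈10.573408; I≈5.610412, D=e−e_prev≈22.645952; u=5/4·10.573408+2·5.610412+1/2·22.645952≈35.760560; next y=-3/5·(-13.573408)+1/4·35.760560≈17.084185

0 3 11.250 0.000
1 3 5.203 2.813
2 3 18.981 -0.387
3 3 4.040 4.977
4 3 28.844 -1.976
5 3 -3.580 8.397
6 -3 22.051 -5.933
7 -3 -32.520 9.073
8 -3 35.761 -13.573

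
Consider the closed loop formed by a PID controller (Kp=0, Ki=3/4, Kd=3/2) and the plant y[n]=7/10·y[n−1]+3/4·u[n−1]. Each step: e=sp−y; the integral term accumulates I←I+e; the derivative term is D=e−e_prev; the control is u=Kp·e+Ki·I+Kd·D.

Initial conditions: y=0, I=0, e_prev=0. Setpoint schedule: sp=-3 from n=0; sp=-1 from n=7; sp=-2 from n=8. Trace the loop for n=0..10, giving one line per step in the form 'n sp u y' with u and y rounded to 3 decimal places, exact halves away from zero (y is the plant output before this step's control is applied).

(exact arithmetic carried between steps; '≈' marks a value shown rounded to 6 d.p. or computed from one; I and e_prev carry over from the previous line; the table rounds u and y to 3 d.p., halves away from zero)
n=0: y=0, sp=-3, e=sp−y=-3; I=-3, D=e−e_prev=-3; u=0·(-3)+3/4·(-3)+3/2·(-3)=-6.75; next y=7/10·0+3/4·(-6.75)=-5.0625
n=1: y=-5.0625, sp=-3, e=sp−y=2.0625; I=-0.9375, D=e−e_prev=5.0625; u=0·2.0625+3/4·(-0.9375)+3/2·5.0625=6.890625; next y=7/10·(-5.0625)+3/4·6.890625≈1.624219
n=2: y≈1.624219, sp=-3, e=sp−y≈-4.624219; I≈-5.561719, D=e−e_prev≈-6.686719; u=0·(-4.624219)+3/4·(-5.561719)+3/2·(-6.686719)≈-14.201367; next y=7/10·1.624219+3/4·(-14.201367)≈-9.514072
n=3: y≈-9.514072, sp=-3, e=sp−y≈6.514072; I≈0.952354, D=e−e_prev≈11.138291; u=0·6.514072+3/4·0.952354+3/2·11.138291≈17.421702; next y=7/10·(-9.514072)+3/4·17.421702≈6.406426
n=4: y≈6.406426, sp=-3, e=sp−y≈-9.406426; I≈-8.454072, D=e−e_prev≈-15.920498; u=0·(-9.406426)+3/4·(-8.454072)+3/2·(-15.920498)≈-30.221301; next y=7/10·6.406426+3/4·(-30.221301)≈-18.181478
n=5: y≈-18.181478, sp=-3, e=sp−y≈15.181478; I≈6.727406, D=e−e_prev≈24.587903; u=0·15.181478+3/4·6.727406+3/2·24.587903≈41.927409; next y=7/10·(-18.181478)+3/4·41.927409≈18.718523
n=6: y≈18.718523, sp=-3, e=sp−y≈-21.718523; I≈-14.991117, D=e−e_prev≈-36.900000; u=0·(-21.718523)+3/4·(-14.991117)+3/2·(-36.900000)≈-66.593338; next y=7/10·18.718523+3/4·(-66.593338)≈-36.842038
n=7: y≈-36.842038, sp=-1, e=sp−y≈35.842038; I≈20.850921, D=e−e_prev≈57.560560; u=0·35.842038+3/4·20.850921+3/2·57.560560≈101.979031; next y=7/10·(-36.842038)+3/4·101.979031≈50.694847
n=8: y≈50.694847, sp=-2, e=sp−y≈-52.694847; I≈-31.843926, D=e−e_prev≈-88.536885; u=0·(-52.694847)+3/4·(-31.843926)+3/2·(-88.536885)≈-156.688272; next y=7/10·50.694847+3/4·(-156.688272)≈-82.029811
n=9: y≈-82.029811, sp=-2, e=sp−y≈80.029811; I≈48.185885, D=e−e_prev≈132.724658; u=0·80.029811+3/4·48.185885+3/2·132.724658≈235.226401; next y=7/10·(-82.029811)+3/4·235.226401≈118.998933
n=10: y≈118.998933, sp=-2, e=sp−y≈-120.998933; I≈-72.813048, D=e−e_prev≈-201.028744; u=0·(-120.998933)+3/4·(-72.813048)+3/2·(-201.028744)≈-356.152902; next y=7/10·118.998933+3/4·(-356.152902)≈-183.815423

0 -3 -6.750 0.000
1 -3 6.891 -5.063
2 -3 -14.201 1.624
3 -3 17.422 -9.514
4 -3 -30.221 6.406
5 -3 41.927 -18.181
6 -3 -66.593 18.719
7 -1 101.979 -36.842
8 -2 -156.688 50.695
9 -2 235.226 -82.030
10 -2 -356.153 118.999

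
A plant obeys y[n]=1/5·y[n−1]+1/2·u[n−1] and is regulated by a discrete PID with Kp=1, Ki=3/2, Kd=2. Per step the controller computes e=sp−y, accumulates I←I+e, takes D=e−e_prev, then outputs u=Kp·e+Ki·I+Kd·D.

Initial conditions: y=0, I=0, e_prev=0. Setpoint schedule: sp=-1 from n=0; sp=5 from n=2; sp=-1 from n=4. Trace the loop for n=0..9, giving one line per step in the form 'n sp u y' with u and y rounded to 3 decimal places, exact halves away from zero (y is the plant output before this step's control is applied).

0 -1 -4.500 0.000
1 -1 6.125 -2.250
2 5 8.619 2.613
3 5 -0.062 4.832
4 -1 -4.837 0.935
5 -1 10.717 -2.231
6 -1 -25.914 4.912
7 -1 55.495 -11.975
8 -1 -129.789 25.353
9 -1 288.632 -59.824

(exact arithmetic carried between steps; '≈' marks a value shown rounded to 6 d.p. or computed from one; I and e_prev carry over from the previous line; the table rounds u and y to 3 d.p., halves away from zero)
n=0: y=0, sp=-1, e=sp−y=-1; I=-1, D=e−e_prev=-1; u=1·(-1)+3/2·(-1)+2·(-1)=-4.5; next y=1/5·0+1/2·(-4.5)=-2.25
n=1: y=-2.25, sp=-1, e=sp−y=1.25; I=0.25, D=e−e_prev=2.25; u=1·1.25+3/2·0.25+2·2.25=6.125; next y=1/5·(-2.25)+1/2·6.125=2.6125
n=2: y=2.6125, sp=5, e=sp−y=2.3875; I=2.6375, D=e−e_prev=1.1375; u=1·2.3875+3/2·2.6375+2·1.1375=8.61875; next y=1/5·2.6125+1/2·8.61875=4.831875
n=3: y=4.831875, sp=5, e=sp−y=0.168125; I=2.805625, D=e−e_prev=-2.219375; u=1·0.168125+3/2·2.805625+2·(-2.219375)≈-0.062188; next y=1/5·4.831875+1/2·(-0.062188)≈0.935281
n=4: y≈0.935281, sp=-1, e=sp−y≈-1.935281; I≈0.870344, D=e−e_prev≈-2.103406; u=1·(-1.935281)+3/2·0.870344+2·(-2.103406)≈-4.836578; next y=1/5·0.935281+1/2·(-4.836578)≈-2.231233
n=5: y≈-2.231233, sp=-1, e=sp−y≈1.231233; I≈2.101577, D=e−e_prev≈3.166514; u=1·1.231233+3/2·2.101577+2·3.166514≈10.716626; next y=1/5·(-2.231233)+1/2·10.716626≈4.912066
n=6: y≈4.912066, sp=-1, e=sp−y≈-5.912066; I≈-3.810490, D=e−e_prev≈-7.143299; u=1·(-5.912066)+3/2·(-3.810490)+2·(-7.143299)≈-25.914399; next y=1/5·4.912066+1/2·(-25.914399)≈-11.974786
n=7: y≈-11.974786, sp=-1, e=sp−y≈10.974786; I≈7.164297, D=e−e_prev≈16.886853; u=1·10.974786+3/2·7.164297+2·16.886853≈55.494937; next y=1/5·(-11.974786)+1/2·55.494937≈25.352511
n=8: y≈25.352511, sp=-1, e=sp−y≈-26.352511; I≈-19.188214, D=e−e_prev≈-37.327297; u=1·(-26.352511)+3/2·(-19.188214)+2·(-37.327297)≈-129.789428; next y=1/5·25.352511+1/2·(-129.789428)≈-59.824212
n=9: y≈-59.824212, sp=-1, e=sp−y≈58.824212; I≈39.635997, D=e−e_prev≈85.176723; u=1·58.824212+3/2·39.635997+2·85.176723≈288.631652; next y=1/5·(-59.824212)+1/2·288.631652≈132.350984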